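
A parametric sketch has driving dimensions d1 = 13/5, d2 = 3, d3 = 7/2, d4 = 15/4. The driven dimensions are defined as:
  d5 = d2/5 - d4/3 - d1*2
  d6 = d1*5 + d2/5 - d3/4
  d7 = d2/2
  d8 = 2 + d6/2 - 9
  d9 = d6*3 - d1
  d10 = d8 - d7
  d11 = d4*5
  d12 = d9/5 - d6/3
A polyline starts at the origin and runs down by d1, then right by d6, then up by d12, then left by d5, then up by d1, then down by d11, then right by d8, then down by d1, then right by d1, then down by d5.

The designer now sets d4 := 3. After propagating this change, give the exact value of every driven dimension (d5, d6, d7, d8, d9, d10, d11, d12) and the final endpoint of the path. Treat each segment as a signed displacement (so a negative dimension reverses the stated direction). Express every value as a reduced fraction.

d5 = -28/5
d6 = 509/40
d7 = 3/2
d8 = -51/80
d9 = 1423/40
d10 = -171/80
d11 = 15
d12 = 431/150
endpoint = (1623/80, -1369/150)

Apply edit: d4 := 3
  d5 = d2/5 - d4/3 - d1*2 = -28/5
  d6 = d1*5 + d2/5 - d3/4 = 509/40
  d7 = d2/2 = 3/2
  d8 = 2 + d6/2 - 9 = -51/80
  d9 = d6*3 - d1 = 1423/40
  d10 = d8 - d7 = -171/80
  d11 = d4*5 = 15
  d12 = d9/5 - d6/3 = 431/150
Walk from origin (0, 0):
  seg 1: down by d1 = 13/5 → (0, -13/5)
  seg 2: right by d6 = 509/40 → (509/40, -13/5)
  seg 3: up by d12 = 431/150 → (509/40, 41/150)
  seg 4: left by d5 = -28/5 → (733/40, 41/150)
  seg 5: up by d1 = 13/5 → (733/40, 431/150)
  seg 6: down by d11 = 15 → (733/40, -1819/150)
  seg 7: right by d8 = -51/80 → (283/16, -1819/150)
  seg 8: down by d1 = 13/5 → (283/16, -2209/150)
  seg 9: right by d1 = 13/5 → (1623/80, -2209/150)
  seg 10: down by d5 = -28/5 → (1623/80, -1369/150)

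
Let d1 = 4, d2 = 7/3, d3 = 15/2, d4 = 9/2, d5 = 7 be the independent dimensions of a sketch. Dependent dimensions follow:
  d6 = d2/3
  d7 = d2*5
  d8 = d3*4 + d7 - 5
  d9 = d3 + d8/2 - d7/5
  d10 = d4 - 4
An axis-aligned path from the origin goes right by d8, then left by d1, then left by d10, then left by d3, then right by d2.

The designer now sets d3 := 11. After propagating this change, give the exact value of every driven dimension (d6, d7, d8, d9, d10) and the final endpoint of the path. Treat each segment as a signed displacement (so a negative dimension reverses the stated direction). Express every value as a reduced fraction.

d6 = 7/9
d7 = 35/3
d8 = 152/3
d9 = 34
d10 = 1/2
endpoint = (75/2, 0)

Apply edit: d3 := 11
  d6 = d2/3 = 7/9
  d7 = d2*5 = 35/3
  d8 = d3*4 + d7 - 5 = 152/3
  d9 = d3 + d8/2 - d7/5 = 34
  d10 = d4 - 4 = 1/2
Walk from origin (0, 0):
  seg 1: right by d8 = 152/3 → (152/3, 0)
  seg 2: left by d1 = 4 → (140/3, 0)
  seg 3: left by d10 = 1/2 → (277/6, 0)
  seg 4: left by d3 = 11 → (211/6, 0)
  seg 5: right by d2 = 7/3 → (75/2, 0)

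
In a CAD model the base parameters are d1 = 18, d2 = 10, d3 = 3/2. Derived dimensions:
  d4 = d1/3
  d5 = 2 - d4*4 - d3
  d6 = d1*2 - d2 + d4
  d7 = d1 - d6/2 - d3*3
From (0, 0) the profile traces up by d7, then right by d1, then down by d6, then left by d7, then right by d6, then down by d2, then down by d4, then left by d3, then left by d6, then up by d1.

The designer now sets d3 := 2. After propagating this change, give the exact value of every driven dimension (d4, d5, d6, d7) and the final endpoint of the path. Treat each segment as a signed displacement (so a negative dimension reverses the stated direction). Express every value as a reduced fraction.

Apply edit: d3 := 2
  d4 = d1/3 = 6
  d5 = 2 - d4*4 - d3 = -24
  d6 = d1*2 - d2 + d4 = 32
  d7 = d1 - d6/2 - d3*3 = -4
Walk from origin (0, 0):
  seg 1: up by d7 = -4 → (0, -4)
  seg 2: right by d1 = 18 → (18, -4)
  seg 3: down by d6 = 32 → (18, -36)
  seg 4: left by d7 = -4 → (22, -36)
  seg 5: right by d6 = 32 → (54, -36)
  seg 6: down by d2 = 10 → (54, -46)
  seg 7: down by d4 = 6 → (54, -52)
  seg 8: left by d3 = 2 → (52, -52)
  seg 9: left by d6 = 32 → (20, -52)
  seg 10: up by d1 = 18 → (20, -34)

d4 = 6
d5 = -24
d6 = 32
d7 = -4
endpoint = (20, -34)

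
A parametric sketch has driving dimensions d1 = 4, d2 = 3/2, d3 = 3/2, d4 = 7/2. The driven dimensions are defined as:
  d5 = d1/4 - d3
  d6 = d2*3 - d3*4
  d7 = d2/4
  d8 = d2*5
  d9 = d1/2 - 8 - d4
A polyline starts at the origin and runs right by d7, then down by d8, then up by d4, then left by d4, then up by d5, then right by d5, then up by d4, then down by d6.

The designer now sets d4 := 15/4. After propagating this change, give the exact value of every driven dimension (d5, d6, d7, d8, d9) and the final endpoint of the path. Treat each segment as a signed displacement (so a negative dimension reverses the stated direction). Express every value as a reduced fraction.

Apply edit: d4 := 15/4
  d5 = d1/4 - d3 = -1/2
  d6 = d2*3 - d3*4 = -3/2
  d7 = d2/4 = 3/8
  d8 = d2*5 = 15/2
  d9 = d1/2 - 8 - d4 = -39/4
Walk from origin (0, 0):
  seg 1: right by d7 = 3/8 → (3/8, 0)
  seg 2: down by d8 = 15/2 → (3/8, -15/2)
  seg 3: up by d4 = 15/4 → (3/8, -15/4)
  seg 4: left by d4 = 15/4 → (-27/8, -15/4)
  seg 5: up by d5 = -1/2 → (-27/8, -17/4)
  seg 6: right by d5 = -1/2 → (-31/8, -17/4)
  seg 7: up by d4 = 15/4 → (-31/8, -1/2)
  seg 8: down by d6 = -3/2 → (-31/8, 1)

d5 = -1/2
d6 = -3/2
d7 = 3/8
d8 = 15/2
d9 = -39/4
endpoint = (-31/8, 1)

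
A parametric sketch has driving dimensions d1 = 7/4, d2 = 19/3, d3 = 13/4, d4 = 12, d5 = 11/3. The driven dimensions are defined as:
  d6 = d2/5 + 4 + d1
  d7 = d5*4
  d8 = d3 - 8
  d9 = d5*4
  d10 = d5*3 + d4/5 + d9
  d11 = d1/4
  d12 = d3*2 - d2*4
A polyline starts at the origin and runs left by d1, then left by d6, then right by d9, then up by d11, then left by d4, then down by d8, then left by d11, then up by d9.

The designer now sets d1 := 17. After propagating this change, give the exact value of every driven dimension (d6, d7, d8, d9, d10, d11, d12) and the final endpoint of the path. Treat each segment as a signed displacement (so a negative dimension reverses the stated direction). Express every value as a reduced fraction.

d6 = 334/15
d7 = 44/3
d8 = -19/4
d9 = 44/3
d10 = 421/15
d11 = 17/4
d12 = -113/6
endpoint = (-817/20, 71/3)

Apply edit: d1 := 17
  d6 = d2/5 + 4 + d1 = 334/15
  d7 = d5*4 = 44/3
  d8 = d3 - 8 = -19/4
  d9 = d5*4 = 44/3
  d10 = d5*3 + d4/5 + d9 = 421/15
  d11 = d1/4 = 17/4
  d12 = d3*2 - d2*4 = -113/6
Walk from origin (0, 0):
  seg 1: left by d1 = 17 → (-17, 0)
  seg 2: left by d6 = 334/15 → (-589/15, 0)
  seg 3: right by d9 = 44/3 → (-123/5, 0)
  seg 4: up by d11 = 17/4 → (-123/5, 17/4)
  seg 5: left by d4 = 12 → (-183/5, 17/4)
  seg 6: down by d8 = -19/4 → (-183/5, 9)
  seg 7: left by d11 = 17/4 → (-817/20, 9)
  seg 8: up by d9 = 44/3 → (-817/20, 71/3)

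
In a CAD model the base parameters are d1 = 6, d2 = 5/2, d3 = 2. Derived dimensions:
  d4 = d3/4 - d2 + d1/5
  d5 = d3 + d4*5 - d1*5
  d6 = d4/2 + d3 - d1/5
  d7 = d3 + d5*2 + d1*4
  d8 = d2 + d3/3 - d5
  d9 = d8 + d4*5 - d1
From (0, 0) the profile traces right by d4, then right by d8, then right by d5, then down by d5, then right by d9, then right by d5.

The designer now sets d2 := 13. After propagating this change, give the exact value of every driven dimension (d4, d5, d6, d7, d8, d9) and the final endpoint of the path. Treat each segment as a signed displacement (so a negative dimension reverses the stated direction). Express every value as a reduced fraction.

Apply edit: d2 := 13
  d4 = d3/4 - d2 + d1/5 = -113/10
  d5 = d3 + d4*5 - d1*5 = -169/2
  d6 = d4/2 + d3 - d1/5 = -97/20
  d7 = d3 + d5*2 + d1*4 = -143
  d8 = d2 + d3/3 - d5 = 589/6
  d9 = d8 + d4*5 - d1 = 107/3
Walk from origin (0, 0):
  seg 1: right by d4 = -113/10 → (-113/10, 0)
  seg 2: right by d8 = 589/6 → (1303/15, 0)
  seg 3: right by d5 = -169/2 → (71/30, 0)
  seg 4: down by d5 = -169/2 → (71/30, 169/2)
  seg 5: right by d9 = 107/3 → (1141/30, 169/2)
  seg 6: right by d5 = -169/2 → (-697/15, 169/2)

d4 = -113/10
d5 = -169/2
d6 = -97/20
d7 = -143
d8 = 589/6
d9 = 107/3
endpoint = (-697/15, 169/2)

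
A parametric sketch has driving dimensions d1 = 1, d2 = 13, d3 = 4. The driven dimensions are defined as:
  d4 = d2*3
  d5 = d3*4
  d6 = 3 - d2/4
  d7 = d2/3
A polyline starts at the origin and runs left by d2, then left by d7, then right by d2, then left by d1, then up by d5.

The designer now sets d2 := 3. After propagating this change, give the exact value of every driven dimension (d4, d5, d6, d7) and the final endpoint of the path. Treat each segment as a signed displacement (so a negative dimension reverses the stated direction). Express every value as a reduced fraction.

d4 = 9
d5 = 16
d6 = 9/4
d7 = 1
endpoint = (-2, 16)

Apply edit: d2 := 3
  d4 = d2*3 = 9
  d5 = d3*4 = 16
  d6 = 3 - d2/4 = 9/4
  d7 = d2/3 = 1
Walk from origin (0, 0):
  seg 1: left by d2 = 3 → (-3, 0)
  seg 2: left by d7 = 1 → (-4, 0)
  seg 3: right by d2 = 3 → (-1, 0)
  seg 4: left by d1 = 1 → (-2, 0)
  seg 5: up by d5 = 16 → (-2, 16)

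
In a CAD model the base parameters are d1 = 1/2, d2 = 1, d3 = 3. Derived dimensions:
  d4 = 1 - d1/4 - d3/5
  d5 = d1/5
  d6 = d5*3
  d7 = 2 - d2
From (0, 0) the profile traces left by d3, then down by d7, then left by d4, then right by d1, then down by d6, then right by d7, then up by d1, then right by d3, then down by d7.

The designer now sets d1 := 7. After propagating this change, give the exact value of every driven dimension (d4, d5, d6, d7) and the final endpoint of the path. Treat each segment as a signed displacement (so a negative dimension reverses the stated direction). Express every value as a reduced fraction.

d4 = -27/20
d5 = 7/5
d6 = 21/5
d7 = 1
endpoint = (187/20, 4/5)

Apply edit: d1 := 7
  d4 = 1 - d1/4 - d3/5 = -27/20
  d5 = d1/5 = 7/5
  d6 = d5*3 = 21/5
  d7 = 2 - d2 = 1
Walk from origin (0, 0):
  seg 1: left by d3 = 3 → (-3, 0)
  seg 2: down by d7 = 1 → (-3, -1)
  seg 3: left by d4 = -27/20 → (-33/20, -1)
  seg 4: right by d1 = 7 → (107/20, -1)
  seg 5: down by d6 = 21/5 → (107/20, -26/5)
  seg 6: right by d7 = 1 → (127/20, -26/5)
  seg 7: up by d1 = 7 → (127/20, 9/5)
  seg 8: right by d3 = 3 → (187/20, 9/5)
  seg 9: down by d7 = 1 → (187/20, 4/5)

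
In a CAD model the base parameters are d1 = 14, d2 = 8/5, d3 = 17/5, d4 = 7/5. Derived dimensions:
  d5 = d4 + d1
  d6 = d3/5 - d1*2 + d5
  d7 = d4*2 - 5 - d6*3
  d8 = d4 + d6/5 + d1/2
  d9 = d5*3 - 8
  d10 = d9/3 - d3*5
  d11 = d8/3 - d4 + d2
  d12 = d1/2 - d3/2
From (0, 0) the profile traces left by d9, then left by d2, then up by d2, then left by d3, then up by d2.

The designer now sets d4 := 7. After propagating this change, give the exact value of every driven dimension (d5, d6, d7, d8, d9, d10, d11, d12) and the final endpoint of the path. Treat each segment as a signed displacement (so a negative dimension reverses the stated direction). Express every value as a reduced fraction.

Apply edit: d4 := 7
  d5 = d4 + d1 = 21
  d6 = d3/5 - d1*2 + d5 = -158/25
  d7 = d4*2 - 5 - d6*3 = 699/25
  d8 = d4 + d6/5 + d1/2 = 1592/125
  d9 = d5*3 - 8 = 55
  d10 = d9/3 - d3*5 = 4/3
  d11 = d8/3 - d4 + d2 = -433/375
  d12 = d1/2 - d3/2 = 53/10
Walk from origin (0, 0):
  seg 1: left by d9 = 55 → (-55, 0)
  seg 2: left by d2 = 8/5 → (-283/5, 0)
  seg 3: up by d2 = 8/5 → (-283/5, 8/5)
  seg 4: left by d3 = 17/5 → (-60, 8/5)
  seg 5: up by d2 = 8/5 → (-60, 16/5)

d5 = 21
d6 = -158/25
d7 = 699/25
d8 = 1592/125
d9 = 55
d10 = 4/3
d11 = -433/375
d12 = 53/10
endpoint = (-60, 16/5)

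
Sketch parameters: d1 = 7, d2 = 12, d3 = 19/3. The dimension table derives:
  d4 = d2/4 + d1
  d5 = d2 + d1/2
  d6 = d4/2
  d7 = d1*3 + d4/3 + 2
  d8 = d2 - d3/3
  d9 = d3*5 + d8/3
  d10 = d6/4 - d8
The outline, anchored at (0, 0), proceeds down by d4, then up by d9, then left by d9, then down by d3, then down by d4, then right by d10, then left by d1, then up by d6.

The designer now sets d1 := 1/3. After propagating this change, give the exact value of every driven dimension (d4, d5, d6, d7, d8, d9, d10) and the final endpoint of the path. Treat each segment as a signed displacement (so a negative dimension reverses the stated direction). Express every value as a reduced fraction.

d4 = 10/3
d5 = 73/6
d6 = 5/3
d7 = 37/9
d8 = 89/9
d9 = 944/27
d10 = -341/36
endpoint = (-4835/108, 638/27)

Apply edit: d1 := 1/3
  d4 = d2/4 + d1 = 10/3
  d5 = d2 + d1/2 = 73/6
  d6 = d4/2 = 5/3
  d7 = d1*3 + d4/3 + 2 = 37/9
  d8 = d2 - d3/3 = 89/9
  d9 = d3*5 + d8/3 = 944/27
  d10 = d6/4 - d8 = -341/36
Walk from origin (0, 0):
  seg 1: down by d4 = 10/3 → (0, -10/3)
  seg 2: up by d9 = 944/27 → (0, 854/27)
  seg 3: left by d9 = 944/27 → (-944/27, 854/27)
  seg 4: down by d3 = 19/3 → (-944/27, 683/27)
  seg 5: down by d4 = 10/3 → (-944/27, 593/27)
  seg 6: right by d10 = -341/36 → (-4799/108, 593/27)
  seg 7: left by d1 = 1/3 → (-4835/108, 593/27)
  seg 8: up by d6 = 5/3 → (-4835/108, 638/27)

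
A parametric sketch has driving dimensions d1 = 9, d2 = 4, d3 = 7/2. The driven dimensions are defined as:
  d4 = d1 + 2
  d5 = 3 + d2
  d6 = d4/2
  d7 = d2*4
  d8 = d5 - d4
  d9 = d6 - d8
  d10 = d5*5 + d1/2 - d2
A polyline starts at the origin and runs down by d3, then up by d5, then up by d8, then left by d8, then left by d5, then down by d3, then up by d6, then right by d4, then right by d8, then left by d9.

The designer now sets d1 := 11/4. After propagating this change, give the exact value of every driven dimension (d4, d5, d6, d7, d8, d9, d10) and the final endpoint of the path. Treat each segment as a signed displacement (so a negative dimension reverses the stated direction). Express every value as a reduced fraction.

Apply edit: d1 := 11/4
  d4 = d1 + 2 = 19/4
  d5 = 3 + d2 = 7
  d6 = d4/2 = 19/8
  d7 = d2*4 = 16
  d8 = d5 - d4 = 9/4
  d9 = d6 - d8 = 1/8
  d10 = d5*5 + d1/2 - d2 = 259/8
Walk from origin (0, 0):
  seg 1: down by d3 = 7/2 → (0, -7/2)
  seg 2: up by d5 = 7 → (0, 7/2)
  seg 3: up by d8 = 9/4 → (0, 23/4)
  seg 4: left by d8 = 9/4 → (-9/4, 23/4)
  seg 5: left by d5 = 7 → (-37/4, 23/4)
  seg 6: down by d3 = 7/2 → (-37/4, 9/4)
  seg 7: up by d6 = 19/8 → (-37/4, 37/8)
  seg 8: right by d4 = 19/4 → (-9/2, 37/8)
  seg 9: right by d8 = 9/4 → (-9/4, 37/8)
  seg 10: left by d9 = 1/8 → (-19/8, 37/8)

d4 = 19/4
d5 = 7
d6 = 19/8
d7 = 16
d8 = 9/4
d9 = 1/8
d10 = 259/8
endpoint = (-19/8, 37/8)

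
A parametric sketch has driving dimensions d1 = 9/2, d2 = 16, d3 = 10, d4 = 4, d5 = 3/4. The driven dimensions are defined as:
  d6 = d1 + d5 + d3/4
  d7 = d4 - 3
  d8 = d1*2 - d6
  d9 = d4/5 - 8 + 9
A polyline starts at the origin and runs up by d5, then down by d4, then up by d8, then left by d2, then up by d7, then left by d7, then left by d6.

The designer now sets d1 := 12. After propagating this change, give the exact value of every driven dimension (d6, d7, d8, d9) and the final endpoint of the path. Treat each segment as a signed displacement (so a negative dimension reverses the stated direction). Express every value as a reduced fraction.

Apply edit: d1 := 12
  d6 = d1 + d5 + d3/4 = 61/4
  d7 = d4 - 3 = 1
  d8 = d1*2 - d6 = 35/4
  d9 = d4/5 - 8 + 9 = 9/5
Walk from origin (0, 0):
  seg 1: up by d5 = 3/4 → (0, 3/4)
  seg 2: down by d4 = 4 → (0, -13/4)
  seg 3: up by d8 = 35/4 → (0, 11/2)
  seg 4: left by d2 = 16 → (-16, 11/2)
  seg 5: up by d7 = 1 → (-16, 13/2)
  seg 6: left by d7 = 1 → (-17, 13/2)
  seg 7: left by d6 = 61/4 → (-129/4, 13/2)

d6 = 61/4
d7 = 1
d8 = 35/4
d9 = 9/5
endpoint = (-129/4, 13/2)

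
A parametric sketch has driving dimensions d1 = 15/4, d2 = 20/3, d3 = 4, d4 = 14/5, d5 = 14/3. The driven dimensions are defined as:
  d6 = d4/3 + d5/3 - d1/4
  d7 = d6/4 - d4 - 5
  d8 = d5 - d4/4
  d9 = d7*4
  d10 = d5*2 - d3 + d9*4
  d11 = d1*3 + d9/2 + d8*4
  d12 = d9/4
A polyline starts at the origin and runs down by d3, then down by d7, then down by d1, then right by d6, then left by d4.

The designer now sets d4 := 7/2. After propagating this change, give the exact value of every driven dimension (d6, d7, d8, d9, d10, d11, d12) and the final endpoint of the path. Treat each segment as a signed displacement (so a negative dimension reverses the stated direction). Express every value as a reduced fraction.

d6 = 257/144
d7 = -4639/576
d8 = 91/24
d9 = -4639/144
d10 = -4447/36
d11 = 2969/288
d12 = -4639/576
endpoint = (-247/144, 175/576)

Apply edit: d4 := 7/2
  d6 = d4/3 + d5/3 - d1/4 = 257/144
  d7 = d6/4 - d4 - 5 = -4639/576
  d8 = d5 - d4/4 = 91/24
  d9 = d7*4 = -4639/144
  d10 = d5*2 - d3 + d9*4 = -4447/36
  d11 = d1*3 + d9/2 + d8*4 = 2969/288
  d12 = d9/4 = -4639/576
Walk from origin (0, 0):
  seg 1: down by d3 = 4 → (0, -4)
  seg 2: down by d7 = -4639/576 → (0, 2335/576)
  seg 3: down by d1 = 15/4 → (0, 175/576)
  seg 4: right by d6 = 257/144 → (257/144, 175/576)
  seg 5: left by d4 = 7/2 → (-247/144, 175/576)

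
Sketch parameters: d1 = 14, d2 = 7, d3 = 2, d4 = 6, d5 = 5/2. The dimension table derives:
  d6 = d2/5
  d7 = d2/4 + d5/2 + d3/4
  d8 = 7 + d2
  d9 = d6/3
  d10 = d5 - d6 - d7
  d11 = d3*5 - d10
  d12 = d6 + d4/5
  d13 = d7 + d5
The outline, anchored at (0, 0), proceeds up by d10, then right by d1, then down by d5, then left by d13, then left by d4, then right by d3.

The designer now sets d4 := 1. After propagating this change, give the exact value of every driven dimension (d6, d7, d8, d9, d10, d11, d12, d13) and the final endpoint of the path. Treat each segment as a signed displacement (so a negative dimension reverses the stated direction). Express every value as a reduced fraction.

d6 = 7/5
d7 = 7/2
d8 = 14
d9 = 7/15
d10 = -12/5
d11 = 62/5
d12 = 8/5
d13 = 6
endpoint = (9, -49/10)

Apply edit: d4 := 1
  d6 = d2/5 = 7/5
  d7 = d2/4 + d5/2 + d3/4 = 7/2
  d8 = 7 + d2 = 14
  d9 = d6/3 = 7/15
  d10 = d5 - d6 - d7 = -12/5
  d11 = d3*5 - d10 = 62/5
  d12 = d6 + d4/5 = 8/5
  d13 = d7 + d5 = 6
Walk from origin (0, 0):
  seg 1: up by d10 = -12/5 → (0, -12/5)
  seg 2: right by d1 = 14 → (14, -12/5)
  seg 3: down by d5 = 5/2 → (14, -49/10)
  seg 4: left by d13 = 6 → (8, -49/10)
  seg 5: left by d4 = 1 → (7, -49/10)
  seg 6: right by d3 = 2 → (9, -49/10)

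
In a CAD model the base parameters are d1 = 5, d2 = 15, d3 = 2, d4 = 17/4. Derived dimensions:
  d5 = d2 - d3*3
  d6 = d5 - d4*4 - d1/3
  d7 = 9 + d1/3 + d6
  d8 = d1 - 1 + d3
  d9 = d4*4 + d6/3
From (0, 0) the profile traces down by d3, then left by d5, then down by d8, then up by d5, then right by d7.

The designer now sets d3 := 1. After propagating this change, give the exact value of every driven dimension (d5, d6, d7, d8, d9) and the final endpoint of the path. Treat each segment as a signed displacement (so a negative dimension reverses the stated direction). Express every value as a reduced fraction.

d5 = 12
d6 = -20/3
d7 = 4
d8 = 5
d9 = 133/9
endpoint = (-8, 6)

Apply edit: d3 := 1
  d5 = d2 - d3*3 = 12
  d6 = d5 - d4*4 - d1/3 = -20/3
  d7 = 9 + d1/3 + d6 = 4
  d8 = d1 - 1 + d3 = 5
  d9 = d4*4 + d6/3 = 133/9
Walk from origin (0, 0):
  seg 1: down by d3 = 1 → (0, -1)
  seg 2: left by d5 = 12 → (-12, -1)
  seg 3: down by d8 = 5 → (-12, -6)
  seg 4: up by d5 = 12 → (-12, 6)
  seg 5: right by d7 = 4 → (-8, 6)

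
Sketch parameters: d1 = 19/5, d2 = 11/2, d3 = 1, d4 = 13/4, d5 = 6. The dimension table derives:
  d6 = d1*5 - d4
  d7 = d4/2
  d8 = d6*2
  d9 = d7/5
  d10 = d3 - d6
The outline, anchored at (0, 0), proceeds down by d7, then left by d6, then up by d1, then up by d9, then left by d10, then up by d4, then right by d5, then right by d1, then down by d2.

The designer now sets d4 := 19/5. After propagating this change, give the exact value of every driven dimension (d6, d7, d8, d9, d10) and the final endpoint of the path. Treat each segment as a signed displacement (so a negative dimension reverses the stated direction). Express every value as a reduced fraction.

d6 = 76/5
d7 = 19/10
d8 = 152/5
d9 = 19/50
d10 = -71/5
endpoint = (44/5, 29/50)

Apply edit: d4 := 19/5
  d6 = d1*5 - d4 = 76/5
  d7 = d4/2 = 19/10
  d8 = d6*2 = 152/5
  d9 = d7/5 = 19/50
  d10 = d3 - d6 = -71/5
Walk from origin (0, 0):
  seg 1: down by d7 = 19/10 → (0, -19/10)
  seg 2: left by d6 = 76/5 → (-76/5, -19/10)
  seg 3: up by d1 = 19/5 → (-76/5, 19/10)
  seg 4: up by d9 = 19/50 → (-76/5, 57/25)
  seg 5: left by d10 = -71/5 → (-1, 57/25)
  seg 6: up by d4 = 19/5 → (-1, 152/25)
  seg 7: right by d5 = 6 → (5, 152/25)
  seg 8: right by d1 = 19/5 → (44/5, 152/25)
  seg 9: down by d2 = 11/2 → (44/5, 29/50)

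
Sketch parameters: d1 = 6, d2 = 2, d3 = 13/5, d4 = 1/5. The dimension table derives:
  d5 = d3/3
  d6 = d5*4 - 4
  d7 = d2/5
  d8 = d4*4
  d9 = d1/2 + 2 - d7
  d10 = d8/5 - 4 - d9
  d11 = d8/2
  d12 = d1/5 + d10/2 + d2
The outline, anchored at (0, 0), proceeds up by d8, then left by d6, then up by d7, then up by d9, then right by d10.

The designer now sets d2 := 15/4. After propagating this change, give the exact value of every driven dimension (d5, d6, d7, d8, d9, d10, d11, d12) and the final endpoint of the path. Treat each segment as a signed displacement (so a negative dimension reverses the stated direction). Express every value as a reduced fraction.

d5 = 13/15
d6 = -8/15
d7 = 3/4
d8 = 4/5
d9 = 17/4
d10 = -809/100
d11 = 2/5
d12 = 181/200
endpoint = (-2267/300, 29/5)

Apply edit: d2 := 15/4
  d5 = d3/3 = 13/15
  d6 = d5*4 - 4 = -8/15
  d7 = d2/5 = 3/4
  d8 = d4*4 = 4/5
  d9 = d1/2 + 2 - d7 = 17/4
  d10 = d8/5 - 4 - d9 = -809/100
  d11 = d8/2 = 2/5
  d12 = d1/5 + d10/2 + d2 = 181/200
Walk from origin (0, 0):
  seg 1: up by d8 = 4/5 → (0, 4/5)
  seg 2: left by d6 = -8/15 → (8/15, 4/5)
  seg 3: up by d7 = 3/4 → (8/15, 31/20)
  seg 4: up by d9 = 17/4 → (8/15, 29/5)
  seg 5: right by d10 = -809/100 → (-2267/300, 29/5)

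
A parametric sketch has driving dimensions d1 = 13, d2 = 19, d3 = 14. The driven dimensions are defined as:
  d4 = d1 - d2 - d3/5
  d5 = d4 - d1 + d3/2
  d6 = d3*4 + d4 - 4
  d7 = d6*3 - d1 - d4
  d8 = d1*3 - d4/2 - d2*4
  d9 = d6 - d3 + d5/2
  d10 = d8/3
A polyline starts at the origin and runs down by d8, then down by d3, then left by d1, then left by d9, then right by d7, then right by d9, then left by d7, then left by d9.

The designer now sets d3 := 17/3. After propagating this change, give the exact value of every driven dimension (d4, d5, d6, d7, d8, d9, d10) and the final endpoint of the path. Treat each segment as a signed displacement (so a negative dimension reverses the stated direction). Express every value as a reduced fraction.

d4 = -107/15
d5 = -173/10
d6 = 173/15
d7 = 431/15
d8 = -1003/30
d9 = -167/60
d10 = -1003/90
endpoint = (-613/60, 833/30)

Apply edit: d3 := 17/3
  d4 = d1 - d2 - d3/5 = -107/15
  d5 = d4 - d1 + d3/2 = -173/10
  d6 = d3*4 + d4 - 4 = 173/15
  d7 = d6*3 - d1 - d4 = 431/15
  d8 = d1*3 - d4/2 - d2*4 = -1003/30
  d9 = d6 - d3 + d5/2 = -167/60
  d10 = d8/3 = -1003/90
Walk from origin (0, 0):
  seg 1: down by d8 = -1003/30 → (0, 1003/30)
  seg 2: down by d3 = 17/3 → (0, 833/30)
  seg 3: left by d1 = 13 → (-13, 833/30)
  seg 4: left by d9 = -167/60 → (-613/60, 833/30)
  seg 5: right by d7 = 431/15 → (1111/60, 833/30)
  seg 6: right by d9 = -167/60 → (236/15, 833/30)
  seg 7: left by d7 = 431/15 → (-13, 833/30)
  seg 8: left by d9 = -167/60 → (-613/60, 833/30)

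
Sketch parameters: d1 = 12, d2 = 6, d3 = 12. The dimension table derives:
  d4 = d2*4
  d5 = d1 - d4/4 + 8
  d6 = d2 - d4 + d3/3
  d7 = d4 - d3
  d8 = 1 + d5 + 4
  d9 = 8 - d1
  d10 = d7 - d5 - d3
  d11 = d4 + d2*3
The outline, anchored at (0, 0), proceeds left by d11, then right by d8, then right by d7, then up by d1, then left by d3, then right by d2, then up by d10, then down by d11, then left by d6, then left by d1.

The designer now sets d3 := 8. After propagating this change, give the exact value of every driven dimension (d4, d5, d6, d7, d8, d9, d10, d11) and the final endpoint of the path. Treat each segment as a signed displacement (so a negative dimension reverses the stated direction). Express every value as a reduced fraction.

d4 = 24
d5 = 14
d6 = -46/3
d7 = 16
d8 = 19
d9 = -4
d10 = -6
d11 = 42
endpoint = (-17/3, -36)

Apply edit: d3 := 8
  d4 = d2*4 = 24
  d5 = d1 - d4/4 + 8 = 14
  d6 = d2 - d4 + d3/3 = -46/3
  d7 = d4 - d3 = 16
  d8 = 1 + d5 + 4 = 19
  d9 = 8 - d1 = -4
  d10 = d7 - d5 - d3 = -6
  d11 = d4 + d2*3 = 42
Walk from origin (0, 0):
  seg 1: left by d11 = 42 → (-42, 0)
  seg 2: right by d8 = 19 → (-23, 0)
  seg 3: right by d7 = 16 → (-7, 0)
  seg 4: up by d1 = 12 → (-7, 12)
  seg 5: left by d3 = 8 → (-15, 12)
  seg 6: right by d2 = 6 → (-9, 12)
  seg 7: up by d10 = -6 → (-9, 6)
  seg 8: down by d11 = 42 → (-9, -36)
  seg 9: left by d6 = -46/3 → (19/3, -36)
  seg 10: left by d1 = 12 → (-17/3, -36)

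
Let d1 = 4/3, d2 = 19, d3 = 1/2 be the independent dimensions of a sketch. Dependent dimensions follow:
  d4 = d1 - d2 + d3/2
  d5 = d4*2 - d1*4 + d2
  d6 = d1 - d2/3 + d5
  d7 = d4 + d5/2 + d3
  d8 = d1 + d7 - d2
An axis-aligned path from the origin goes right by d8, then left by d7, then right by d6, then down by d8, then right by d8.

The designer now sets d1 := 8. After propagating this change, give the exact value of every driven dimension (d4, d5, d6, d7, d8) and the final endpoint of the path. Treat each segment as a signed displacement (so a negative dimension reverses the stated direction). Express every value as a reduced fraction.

Apply edit: d1 := 8
  d4 = d1 - d2 + d3/2 = -43/4
  d5 = d4*2 - d1*4 + d2 = -69/2
  d6 = d1 - d2/3 + d5 = -197/6
  d7 = d4 + d5/2 + d3 = -55/2
  d8 = d1 + d7 - d2 = -77/2
Walk from origin (0, 0):
  seg 1: right by d8 = -77/2 → (-77/2, 0)
  seg 2: left by d7 = -55/2 → (-11, 0)
  seg 3: right by d6 = -197/6 → (-263/6, 0)
  seg 4: down by d8 = -77/2 → (-263/6, 77/2)
  seg 5: right by d8 = -77/2 → (-247/3, 77/2)

d4 = -43/4
d5 = -69/2
d6 = -197/6
d7 = -55/2
d8 = -77/2
endpoint = (-247/3, 77/2)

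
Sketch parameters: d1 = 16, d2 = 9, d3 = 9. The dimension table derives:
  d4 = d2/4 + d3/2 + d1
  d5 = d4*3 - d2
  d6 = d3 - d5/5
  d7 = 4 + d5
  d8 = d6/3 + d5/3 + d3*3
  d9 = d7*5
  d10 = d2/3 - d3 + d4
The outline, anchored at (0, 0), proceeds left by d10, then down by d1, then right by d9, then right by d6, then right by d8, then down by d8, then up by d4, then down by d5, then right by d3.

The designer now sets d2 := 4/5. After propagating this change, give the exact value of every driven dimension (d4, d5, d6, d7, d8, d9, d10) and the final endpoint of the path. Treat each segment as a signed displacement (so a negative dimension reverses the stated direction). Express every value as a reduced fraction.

Apply edit: d2 := 4/5
  d4 = d2/4 + d3/2 + d1 = 207/10
  d5 = d4*3 - d2 = 613/10
  d6 = d3 - d5/5 = -163/50
  d7 = 4 + d5 = 653/10
  d8 = d6/3 + d5/3 + d3*3 = 3476/75
  d9 = d7*5 = 653/2
  d10 = d2/3 - d3 + d4 = 359/30
Walk from origin (0, 0):
  seg 1: left by d10 = 359/30 → (-359/30, 0)
  seg 2: down by d1 = 16 → (-359/30, -16)
  seg 3: right by d9 = 653/2 → (4718/15, -16)
  seg 4: right by d6 = -163/50 → (46691/150, -16)
  seg 5: right by d8 = 3476/75 → (17881/50, -16)
  seg 6: down by d8 = 3476/75 → (17881/50, -4676/75)
  seg 7: up by d4 = 207/10 → (17881/50, -6247/150)
  seg 8: down by d5 = 613/10 → (17881/50, -7721/75)
  seg 9: right by d3 = 9 → (18331/50, -7721/75)

d4 = 207/10
d5 = 613/10
d6 = -163/50
d7 = 653/10
d8 = 3476/75
d9 = 653/2
d10 = 359/30
endpoint = (18331/50, -7721/75)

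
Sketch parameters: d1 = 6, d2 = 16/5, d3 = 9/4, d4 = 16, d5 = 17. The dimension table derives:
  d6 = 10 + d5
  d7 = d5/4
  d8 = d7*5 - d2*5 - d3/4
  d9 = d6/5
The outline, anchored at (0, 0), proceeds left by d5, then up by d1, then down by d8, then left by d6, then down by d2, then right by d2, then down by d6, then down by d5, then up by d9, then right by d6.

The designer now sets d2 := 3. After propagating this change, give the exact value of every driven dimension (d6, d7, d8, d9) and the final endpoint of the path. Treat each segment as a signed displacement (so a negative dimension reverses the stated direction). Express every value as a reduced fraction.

d6 = 27
d7 = 17/4
d8 = 91/16
d9 = 27/5
endpoint = (-14, -3303/80)

Apply edit: d2 := 3
  d6 = 10 + d5 = 27
  d7 = d5/4 = 17/4
  d8 = d7*5 - d2*5 - d3/4 = 91/16
  d9 = d6/5 = 27/5
Walk from origin (0, 0):
  seg 1: left by d5 = 17 → (-17, 0)
  seg 2: up by d1 = 6 → (-17, 6)
  seg 3: down by d8 = 91/16 → (-17, 5/16)
  seg 4: left by d6 = 27 → (-44, 5/16)
  seg 5: down by d2 = 3 → (-44, -43/16)
  seg 6: right by d2 = 3 → (-41, -43/16)
  seg 7: down by d6 = 27 → (-41, -475/16)
  seg 8: down by d5 = 17 → (-41, -747/16)
  seg 9: up by d9 = 27/5 → (-41, -3303/80)
  seg 10: right by d6 = 27 → (-14, -3303/80)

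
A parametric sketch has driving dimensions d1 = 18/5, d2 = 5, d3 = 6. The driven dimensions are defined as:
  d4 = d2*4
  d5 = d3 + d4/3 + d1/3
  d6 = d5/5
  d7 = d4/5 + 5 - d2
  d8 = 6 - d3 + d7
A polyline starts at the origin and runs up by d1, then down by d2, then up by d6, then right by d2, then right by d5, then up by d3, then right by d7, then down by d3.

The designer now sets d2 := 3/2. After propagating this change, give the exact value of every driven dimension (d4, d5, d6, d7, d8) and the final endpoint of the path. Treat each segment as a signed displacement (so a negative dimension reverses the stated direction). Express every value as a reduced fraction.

d4 = 6
d5 = 46/5
d6 = 46/25
d7 = 47/10
d8 = 47/10
endpoint = (77/5, 197/50)

Apply edit: d2 := 3/2
  d4 = d2*4 = 6
  d5 = d3 + d4/3 + d1/3 = 46/5
  d6 = d5/5 = 46/25
  d7 = d4/5 + 5 - d2 = 47/10
  d8 = 6 - d3 + d7 = 47/10
Walk from origin (0, 0):
  seg 1: up by d1 = 18/5 → (0, 18/5)
  seg 2: down by d2 = 3/2 → (0, 21/10)
  seg 3: up by d6 = 46/25 → (0, 197/50)
  seg 4: right by d2 = 3/2 → (3/2, 197/50)
  seg 5: right by d5 = 46/5 → (107/10, 197/50)
  seg 6: up by d3 = 6 → (107/10, 497/50)
  seg 7: right by d7 = 47/10 → (77/5, 497/50)
  seg 8: down by d3 = 6 → (77/5, 197/50)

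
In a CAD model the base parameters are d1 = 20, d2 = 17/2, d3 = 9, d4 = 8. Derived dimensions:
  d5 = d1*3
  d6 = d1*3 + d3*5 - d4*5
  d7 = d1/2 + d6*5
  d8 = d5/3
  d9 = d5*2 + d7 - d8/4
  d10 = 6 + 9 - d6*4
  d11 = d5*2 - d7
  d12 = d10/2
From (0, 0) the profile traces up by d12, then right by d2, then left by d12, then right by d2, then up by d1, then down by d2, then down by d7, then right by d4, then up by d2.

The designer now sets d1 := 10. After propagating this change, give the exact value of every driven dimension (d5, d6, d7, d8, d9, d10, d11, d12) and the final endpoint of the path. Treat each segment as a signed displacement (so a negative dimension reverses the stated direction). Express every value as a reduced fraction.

d5 = 30
d6 = 35
d7 = 180
d8 = 10
d9 = 475/2
d10 = -125
d11 = -120
d12 = -125/2
endpoint = (175/2, -465/2)

Apply edit: d1 := 10
  d5 = d1*3 = 30
  d6 = d1*3 + d3*5 - d4*5 = 35
  d7 = d1/2 + d6*5 = 180
  d8 = d5/3 = 10
  d9 = d5*2 + d7 - d8/4 = 475/2
  d10 = 6 + 9 - d6*4 = -125
  d11 = d5*2 - d7 = -120
  d12 = d10/2 = -125/2
Walk from origin (0, 0):
  seg 1: up by d12 = -125/2 → (0, -125/2)
  seg 2: right by d2 = 17/2 → (17/2, -125/2)
  seg 3: left by d12 = -125/2 → (71, -125/2)
  seg 4: right by d2 = 17/2 → (159/2, -125/2)
  seg 5: up by d1 = 10 → (159/2, -105/2)
  seg 6: down by d2 = 17/2 → (159/2, -61)
  seg 7: down by d7 = 180 → (159/2, -241)
  seg 8: right by d4 = 8 → (175/2, -241)
  seg 9: up by d2 = 17/2 → (175/2, -465/2)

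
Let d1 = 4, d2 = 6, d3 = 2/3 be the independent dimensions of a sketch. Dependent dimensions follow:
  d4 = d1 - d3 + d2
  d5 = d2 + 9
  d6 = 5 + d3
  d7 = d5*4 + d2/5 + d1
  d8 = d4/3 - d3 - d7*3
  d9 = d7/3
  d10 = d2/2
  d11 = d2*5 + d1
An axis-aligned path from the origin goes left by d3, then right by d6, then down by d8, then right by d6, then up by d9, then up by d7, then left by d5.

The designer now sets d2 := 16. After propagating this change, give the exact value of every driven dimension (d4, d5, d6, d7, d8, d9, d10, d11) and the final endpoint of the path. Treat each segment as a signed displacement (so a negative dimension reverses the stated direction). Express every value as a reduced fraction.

d4 = 58/3
d5 = 25
d6 = 17/3
d7 = 536/5
d8 = -14212/45
d9 = 536/15
d10 = 8
d11 = 84
endpoint = (-43/3, 20644/45)

Apply edit: d2 := 16
  d4 = d1 - d3 + d2 = 58/3
  d5 = d2 + 9 = 25
  d6 = 5 + d3 = 17/3
  d7 = d5*4 + d2/5 + d1 = 536/5
  d8 = d4/3 - d3 - d7*3 = -14212/45
  d9 = d7/3 = 536/15
  d10 = d2/2 = 8
  d11 = d2*5 + d1 = 84
Walk from origin (0, 0):
  seg 1: left by d3 = 2/3 → (-2/3, 0)
  seg 2: right by d6 = 17/3 → (5, 0)
  seg 3: down by d8 = -14212/45 → (5, 14212/45)
  seg 4: right by d6 = 17/3 → (32/3, 14212/45)
  seg 5: up by d9 = 536/15 → (32/3, 3164/9)
  seg 6: up by d7 = 536/5 → (32/3, 20644/45)
  seg 7: left by d5 = 25 → (-43/3, 20644/45)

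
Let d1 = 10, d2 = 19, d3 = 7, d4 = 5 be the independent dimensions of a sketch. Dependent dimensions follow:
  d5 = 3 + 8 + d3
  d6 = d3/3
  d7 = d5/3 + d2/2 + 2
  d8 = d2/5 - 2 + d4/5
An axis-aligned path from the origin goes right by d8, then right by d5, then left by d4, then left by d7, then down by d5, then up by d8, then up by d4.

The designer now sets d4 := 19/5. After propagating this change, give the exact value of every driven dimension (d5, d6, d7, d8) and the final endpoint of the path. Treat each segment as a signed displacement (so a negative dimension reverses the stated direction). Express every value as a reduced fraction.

Apply edit: d4 := 19/5
  d5 = 3 + 8 + d3 = 18
  d6 = d3/3 = 7/3
  d7 = d5/3 + d2/2 + 2 = 35/2
  d8 = d2/5 - 2 + d4/5 = 64/25
Walk from origin (0, 0):
  seg 1: right by d8 = 64/25 → (64/25, 0)
  seg 2: right by d5 = 18 → (514/25, 0)
  seg 3: left by d4 = 19/5 → (419/25, 0)
  seg 4: left by d7 = 35/2 → (-37/50, 0)
  seg 5: down by d5 = 18 → (-37/50, -18)
  seg 6: up by d8 = 64/25 → (-37/50, -386/25)
  seg 7: up by d4 = 19/5 → (-37/50, -291/25)

d5 = 18
d6 = 7/3
d7 = 35/2
d8 = 64/25
endpoint = (-37/50, -291/25)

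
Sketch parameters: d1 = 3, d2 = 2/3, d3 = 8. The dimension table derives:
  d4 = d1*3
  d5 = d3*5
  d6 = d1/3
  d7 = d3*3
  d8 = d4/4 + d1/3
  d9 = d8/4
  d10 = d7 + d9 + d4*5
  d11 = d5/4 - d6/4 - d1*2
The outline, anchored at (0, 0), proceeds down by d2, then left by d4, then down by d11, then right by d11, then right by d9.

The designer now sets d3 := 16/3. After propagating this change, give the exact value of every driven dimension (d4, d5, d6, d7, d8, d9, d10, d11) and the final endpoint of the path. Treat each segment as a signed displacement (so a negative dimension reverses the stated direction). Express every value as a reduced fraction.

Apply edit: d3 := 16/3
  d4 = d1*3 = 9
  d5 = d3*5 = 80/3
  d6 = d1/3 = 1
  d7 = d3*3 = 16
  d8 = d4/4 + d1/3 = 13/4
  d9 = d8/4 = 13/16
  d10 = d7 + d9 + d4*5 = 989/16
  d11 = d5/4 - d6/4 - d1*2 = 5/12
Walk from origin (0, 0):
  seg 1: down by d2 = 2/3 → (0, -2/3)
  seg 2: left by d4 = 9 → (-9, -2/3)
  seg 3: down by d11 = 5/12 → (-9, -13/12)
  seg 4: right by d11 = 5/12 → (-103/12, -13/12)
  seg 5: right by d9 = 13/16 → (-373/48, -13/12)

d4 = 9
d5 = 80/3
d6 = 1
d7 = 16
d8 = 13/4
d9 = 13/16
d10 = 989/16
d11 = 5/12
endpoint = (-373/48, -13/12)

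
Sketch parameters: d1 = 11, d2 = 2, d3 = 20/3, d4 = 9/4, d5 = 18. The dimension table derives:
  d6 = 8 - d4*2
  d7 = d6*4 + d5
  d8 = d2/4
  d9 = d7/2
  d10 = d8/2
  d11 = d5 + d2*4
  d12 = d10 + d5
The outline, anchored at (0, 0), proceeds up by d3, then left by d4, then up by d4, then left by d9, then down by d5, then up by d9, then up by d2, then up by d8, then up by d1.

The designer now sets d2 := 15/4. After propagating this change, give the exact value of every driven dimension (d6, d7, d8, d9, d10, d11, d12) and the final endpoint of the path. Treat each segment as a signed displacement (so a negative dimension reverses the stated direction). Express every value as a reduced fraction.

d6 = 7/2
d7 = 32
d8 = 15/16
d9 = 16
d10 = 15/32
d11 = 33
d12 = 591/32
endpoint = (-73/4, 1085/48)

Apply edit: d2 := 15/4
  d6 = 8 - d4*2 = 7/2
  d7 = d6*4 + d5 = 32
  d8 = d2/4 = 15/16
  d9 = d7/2 = 16
  d10 = d8/2 = 15/32
  d11 = d5 + d2*4 = 33
  d12 = d10 + d5 = 591/32
Walk from origin (0, 0):
  seg 1: up by d3 = 20/3 → (0, 20/3)
  seg 2: left by d4 = 9/4 → (-9/4, 20/3)
  seg 3: up by d4 = 9/4 → (-9/4, 107/12)
  seg 4: left by d9 = 16 → (-73/4, 107/12)
  seg 5: down by d5 = 18 → (-73/4, -109/12)
  seg 6: up by d9 = 16 → (-73/4, 83/12)
  seg 7: up by d2 = 15/4 → (-73/4, 32/3)
  seg 8: up by d8 = 15/16 → (-73/4, 557/48)
  seg 9: up by d1 = 11 → (-73/4, 1085/48)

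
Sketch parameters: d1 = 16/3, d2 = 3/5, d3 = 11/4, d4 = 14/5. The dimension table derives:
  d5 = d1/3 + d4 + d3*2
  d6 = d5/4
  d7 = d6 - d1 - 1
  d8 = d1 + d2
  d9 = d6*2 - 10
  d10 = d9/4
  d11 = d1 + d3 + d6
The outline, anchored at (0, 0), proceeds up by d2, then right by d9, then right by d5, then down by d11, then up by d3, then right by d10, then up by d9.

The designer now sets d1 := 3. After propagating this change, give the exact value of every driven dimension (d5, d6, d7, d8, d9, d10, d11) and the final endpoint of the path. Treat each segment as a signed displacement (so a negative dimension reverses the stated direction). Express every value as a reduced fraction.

d5 = 93/10
d6 = 93/40
d7 = -67/40
d8 = 18/5
d9 = -107/20
d10 = -107/80
d11 = 323/40
endpoint = (209/80, -403/40)

Apply edit: d1 := 3
  d5 = d1/3 + d4 + d3*2 = 93/10
  d6 = d5/4 = 93/40
  d7 = d6 - d1 - 1 = -67/40
  d8 = d1 + d2 = 18/5
  d9 = d6*2 - 10 = -107/20
  d10 = d9/4 = -107/80
  d11 = d1 + d3 + d6 = 323/40
Walk from origin (0, 0):
  seg 1: up by d2 = 3/5 → (0, 3/5)
  seg 2: right by d9 = -107/20 → (-107/20, 3/5)
  seg 3: right by d5 = 93/10 → (79/20, 3/5)
  seg 4: down by d11 = 323/40 → (79/20, -299/40)
  seg 5: up by d3 = 11/4 → (79/20, -189/40)
  seg 6: right by d10 = -107/80 → (209/80, -189/40)
  seg 7: up by d9 = -107/20 → (209/80, -403/40)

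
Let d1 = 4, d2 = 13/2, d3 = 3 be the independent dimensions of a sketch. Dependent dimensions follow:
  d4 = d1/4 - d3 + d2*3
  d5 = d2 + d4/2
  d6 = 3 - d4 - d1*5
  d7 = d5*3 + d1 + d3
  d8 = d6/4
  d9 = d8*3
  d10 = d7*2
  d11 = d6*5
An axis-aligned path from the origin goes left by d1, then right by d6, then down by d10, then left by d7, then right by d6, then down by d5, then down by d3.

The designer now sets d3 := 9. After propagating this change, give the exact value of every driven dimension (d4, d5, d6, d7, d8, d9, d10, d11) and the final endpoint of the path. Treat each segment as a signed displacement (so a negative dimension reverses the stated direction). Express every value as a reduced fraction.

Apply edit: d3 := 9
  d4 = d1/4 - d3 + d2*3 = 23/2
  d5 = d2 + d4/2 = 49/4
  d6 = 3 - d4 - d1*5 = -57/2
  d7 = d5*3 + d1 + d3 = 199/4
  d8 = d6/4 = -57/8
  d9 = d8*3 = -171/8
  d10 = d7*2 = 199/2
  d11 = d6*5 = -285/2
Walk from origin (0, 0):
  seg 1: left by d1 = 4 → (-4, 0)
  seg 2: right by d6 = -57/2 → (-65/2, 0)
  seg 3: down by d10 = 199/2 → (-65/2, -199/2)
  seg 4: left by d7 = 199/4 → (-329/4, -199/2)
  seg 5: right by d6 = -57/2 → (-443/4, -199/2)
  seg 6: down by d5 = 49/4 → (-443/4, -447/4)
  seg 7: down by d3 = 9 → (-443/4, -483/4)

d4 = 23/2
d5 = 49/4
d6 = -57/2
d7 = 199/4
d8 = -57/8
d9 = -171/8
d10 = 199/2
d11 = -285/2
endpoint = (-443/4, -483/4)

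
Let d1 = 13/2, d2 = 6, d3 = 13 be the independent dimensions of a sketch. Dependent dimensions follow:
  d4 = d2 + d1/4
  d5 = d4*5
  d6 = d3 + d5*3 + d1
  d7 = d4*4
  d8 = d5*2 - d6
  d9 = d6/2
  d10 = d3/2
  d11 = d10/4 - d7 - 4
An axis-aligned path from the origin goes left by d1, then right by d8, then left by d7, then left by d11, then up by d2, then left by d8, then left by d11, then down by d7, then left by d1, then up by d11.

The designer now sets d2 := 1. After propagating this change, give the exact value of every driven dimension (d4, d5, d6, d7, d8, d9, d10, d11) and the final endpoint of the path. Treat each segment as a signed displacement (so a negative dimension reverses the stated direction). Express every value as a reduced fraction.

Apply edit: d2 := 1
  d4 = d2 + d1/4 = 21/8
  d5 = d4*5 = 105/8
  d6 = d3 + d5*3 + d1 = 471/8
  d7 = d4*4 = 21/2
  d8 = d5*2 - d6 = -261/8
  d9 = d6/2 = 471/16
  d10 = d3/2 = 13/2
  d11 = d10/4 - d7 - 4 = -103/8
Walk from origin (0, 0):
  seg 1: left by d1 = 13/2 → (-13/2, 0)
  seg 2: right by d8 = -261/8 → (-313/8, 0)
  seg 3: left by d7 = 21/2 → (-397/8, 0)
  seg 4: left by d11 = -103/8 → (-147/4, 0)
  seg 5: up by d2 = 1 → (-147/4, 1)
  seg 6: left by d8 = -261/8 → (-33/8, 1)
  seg 7: left by d11 = -103/8 → (35/4, 1)
  seg 8: down by d7 = 21/2 → (35/4, -19/2)
  seg 9: left by d1 = 13/2 → (9/4, -19/2)
  seg 10: up by d11 = -103/8 → (9/4, -179/8)

d4 = 21/8
d5 = 105/8
d6 = 471/8
d7 = 21/2
d8 = -261/8
d9 = 471/16
d10 = 13/2
d11 = -103/8
endpoint = (9/4, -179/8)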